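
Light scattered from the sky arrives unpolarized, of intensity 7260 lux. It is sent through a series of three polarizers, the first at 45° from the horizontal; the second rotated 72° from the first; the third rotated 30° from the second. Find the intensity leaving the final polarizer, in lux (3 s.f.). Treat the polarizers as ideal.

I ≈ 260 lux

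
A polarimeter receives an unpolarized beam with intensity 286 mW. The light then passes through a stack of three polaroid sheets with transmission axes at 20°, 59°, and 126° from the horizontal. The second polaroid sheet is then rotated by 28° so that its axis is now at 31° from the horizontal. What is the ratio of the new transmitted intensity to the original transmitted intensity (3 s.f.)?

Before rotation:
Unpolarized light through the first polarizer → I₁ = ½ I₀, now polarized at 20°.
I₂ = I₁ cos²(59° − 20°) = 0.5 I₀ · cos²(39°) = 0.302 I₀.
I₃ = I₂ cos²(126° − 59°) = 0.302 I₀ · cos²(67°) = 0.0461 I₀.
After rotation:
Unpolarized light through the first polarizer → I₁ = ½ I₀, now polarized at 20°.
I₂ = I₁ cos²(31° − 20°) = 0.5 I₀ · cos²(11°) = 0.4818 I₀.
Angle between axes 2 and 3: 85°. I₃ = 0.4818 I₀ · cos²(85°) = 0.00366 I₀.
Ratio = 0.00366 / 0.0461 = 0.07938.

I_new/I_old ≈ 0.0794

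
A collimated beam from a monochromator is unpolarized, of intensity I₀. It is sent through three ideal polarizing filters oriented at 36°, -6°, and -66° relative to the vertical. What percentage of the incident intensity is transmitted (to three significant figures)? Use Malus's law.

≈ 6.90%

Unpolarized light through the first polarizer → I₁ = ½ I₀, now polarized at 36°.
I₂ = I₁ cos²(-6° − 36°) = 0.5 I₀ · cos²(42°) = 0.2761 I₀.
I₃ = I₂ cos²(-66° + 6°) = 0.2761 I₀ · cos²(60°) = 0.06903 I₀.
That is 6.903% of the incident intensity.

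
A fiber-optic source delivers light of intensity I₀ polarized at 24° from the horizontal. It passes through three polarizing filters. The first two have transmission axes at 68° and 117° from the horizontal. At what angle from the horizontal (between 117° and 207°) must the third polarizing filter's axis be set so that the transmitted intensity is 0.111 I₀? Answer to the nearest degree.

θ ≈ 162°

I₁ = I₀ cos²(68° − 24°) = I₀ cos²(44°) = 0.5174 I₀.
I₂ = I₁ cos²(117° − 68°) = 0.5174 I₀ · cos²(49°) = 0.2227 I₀.
Need I₃/I₀ = 0.111, so cos²(θ − 117°) = 0.111 / 0.2227 = 0.4984.
θ − 117° = arccos(√0.4984) = 45.1°, giving θ ≈ 117 + 45.1 = 162.1°.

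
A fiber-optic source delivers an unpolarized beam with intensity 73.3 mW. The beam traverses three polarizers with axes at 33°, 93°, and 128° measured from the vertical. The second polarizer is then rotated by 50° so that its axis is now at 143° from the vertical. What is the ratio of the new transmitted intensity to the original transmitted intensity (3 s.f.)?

Before rotation:
Unpolarized light through the first polarizer → I₁ = ½ I₀, now polarized at 33°.
I₂ = I₁ cos²(93° − 33°) = 0.5 I₀ · cos²(60°) = 0.125 I₀.
I₃ = I₂ cos²(128° − 93°) = 0.125 I₀ · cos²(35°) = 0.08388 I₀.
After rotation:
Unpolarized light through the first polarizer → I₁ = ½ I₀, now polarized at 33°.
Angle between axes 1 and 2: 70°. I₂ = 0.5 I₀ · cos²(70°) = 0.05849 I₀.
I₃ = I₂ cos²(128° − 143°) = 0.05849 I₀ · cos²(15°) = 0.05457 I₀.
Ratio = 0.05457 / 0.08388 = 0.6506.

I_new/I_old ≈ 0.651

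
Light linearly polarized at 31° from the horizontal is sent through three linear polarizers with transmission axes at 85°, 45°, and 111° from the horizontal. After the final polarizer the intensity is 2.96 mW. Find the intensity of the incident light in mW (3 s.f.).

I₁ = I₀ cos²(85° − 31°) = I₀ cos²(54°) = 0.3455 I₀.
I₂ = I₁ cos²(45° − 85°) = 0.3455 I₀ · cos²(40°) = 0.2027 I₀.
I₃ = I₂ cos²(111° − 45°) = 0.2027 I₀ · cos²(66°) = 0.03354 I₀.
So 2.96 mW = 0.03354 I₀, giving I₀ = 2.96/0.03354 = 88.25 mW.

I₀ ≈ 88.3 mW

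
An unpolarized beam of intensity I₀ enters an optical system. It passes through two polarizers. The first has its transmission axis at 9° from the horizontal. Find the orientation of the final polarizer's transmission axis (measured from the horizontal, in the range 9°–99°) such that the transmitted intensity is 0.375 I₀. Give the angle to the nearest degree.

θ ≈ 39°

Unpolarized light through the first polarizer → I₁ = ½ I₀, now polarized at 9°.
Need I₂/I₀ = 0.375, so cos²(θ − 9°) = 0.375 / 0.5 = 0.75.
θ − 9° = arccos(√0.75) = 30.0°, giving θ ≈ 9 + 30.0 = 39.0°.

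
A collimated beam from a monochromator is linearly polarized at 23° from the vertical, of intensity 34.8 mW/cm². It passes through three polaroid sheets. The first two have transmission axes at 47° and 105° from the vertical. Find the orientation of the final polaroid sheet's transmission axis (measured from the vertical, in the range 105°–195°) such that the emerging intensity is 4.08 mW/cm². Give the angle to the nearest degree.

By Malus's law, I₁ = I₀ cos²(47° − 23°) = I₀ cos²(24°) = 0.8346 I₀.
I₂ = I₁ cos²(105° − 47°) = 0.8346 I₀ · cos²(58°) = 0.2344 I₀.
Target fraction: 4.08 / 34.8 mW/cm² = 0.1172 of I₀.
Need I₃/I₀ = 0.1172, so cos²(θ − 105°) = 0.1172 / 0.2344 = 0.5003.
θ − 105° = arccos(√0.5003) = 45.0°, giving θ ≈ 105 + 45.0 = 150.0°.

θ ≈ 150°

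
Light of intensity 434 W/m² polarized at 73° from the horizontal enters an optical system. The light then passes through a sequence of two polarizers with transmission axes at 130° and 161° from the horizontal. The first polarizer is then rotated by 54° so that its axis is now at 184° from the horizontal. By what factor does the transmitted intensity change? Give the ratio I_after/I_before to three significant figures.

I_new/I_old ≈ 0.499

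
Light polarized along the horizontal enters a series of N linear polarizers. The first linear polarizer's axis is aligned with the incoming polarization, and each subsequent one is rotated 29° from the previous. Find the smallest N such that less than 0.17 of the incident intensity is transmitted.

N = 8

First polarizer is aligned with the polarization: full transmission.
Each further stage multiplies by cos²(29°) = 0.765.
After N polarizers: T = 0.765^(N−1). Require T < 0.17 ⇒ N−1 > ln(0.17)/ln(0.765) = 6.61, so N−1 ≥ 7 and N = 8.
Check: N=8 gives T = 0.1533 < 0.17; N=7 gives T = 0.2004.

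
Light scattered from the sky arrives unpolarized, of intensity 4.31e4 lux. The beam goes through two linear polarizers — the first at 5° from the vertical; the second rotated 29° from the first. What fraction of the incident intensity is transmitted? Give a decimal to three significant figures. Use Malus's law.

Unpolarized light through the first polarizer → I₁ = 4.31e4 lux/2 = 2.155e+04 lux, polarized at 5°.
I₂ = I₁ · cos²(29°) = 2.155e+04 · 0.765 = 1.648e+04 lux.
Transmitted fraction = 0.3825.

I/I₀ ≈ 0.382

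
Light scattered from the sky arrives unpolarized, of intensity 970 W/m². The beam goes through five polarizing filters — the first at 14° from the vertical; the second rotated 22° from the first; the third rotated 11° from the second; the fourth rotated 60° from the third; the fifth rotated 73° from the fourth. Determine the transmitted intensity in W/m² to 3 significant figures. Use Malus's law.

I ≈ 8.59 W/m²

Unpolarized light through the first polarizer → I₁ = 970 W/m²/2 = 485 W/m², polarized at 14°.
I₂ = I₁ · cos²(22°) = 485 · 0.8597 = 416.9 W/m².
I₃ = I₂ · cos²(11°) = 416.9 · 0.9636 = 401.8 W/m².
I₄ = I₃ · cos²(60°) = 401.8 · 0.25 = 100.4 W/m².
I₅ = I₄ · cos²(73°) = 100.4 · 0.08548 = 8.586 W/m².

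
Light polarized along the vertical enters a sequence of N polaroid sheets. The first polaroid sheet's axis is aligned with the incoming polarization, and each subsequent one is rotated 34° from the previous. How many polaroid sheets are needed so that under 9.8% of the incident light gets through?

N = 8

First polarizer is aligned with the polarization: full transmission.
Each further stage multiplies by cos²(34°) = 0.6873.
After N polarizers: T = 0.6873^(N−1). Require T < 0.098 ⇒ N−1 > ln(0.098)/ln(0.6873) = 6.19, so N−1 ≥ 7 and N = 8.
Check: N=8 gives T = 0.07245 < 0.098; N=7 gives T = 0.1054.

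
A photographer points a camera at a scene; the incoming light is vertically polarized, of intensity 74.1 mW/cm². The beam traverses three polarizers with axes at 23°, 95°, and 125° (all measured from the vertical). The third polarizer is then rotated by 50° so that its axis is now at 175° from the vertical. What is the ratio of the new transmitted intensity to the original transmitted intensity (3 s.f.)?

Before rotation:
I₁ = I₀ cos²(23° − 0°) = I₀ cos²(23°) = 0.8473 I₀.
I₂ = I₁ cos²(95° − 23°) = 0.8473 I₀ · cos²(72°) = 0.08091 I₀.
I₃ = I₂ cos²(125° − 95°) = 0.08091 I₀ · cos²(30°) = 0.06068 I₀.
After rotation:
I₁ = I₀ cos²(23° − 0°) = I₀ cos²(23°) = 0.8473 I₀.
I₂ = I₁ cos²(95° − 23°) = 0.8473 I₀ · cos²(72°) = 0.08091 I₀.
I₃ = I₂ cos²(175° − 95°) = 0.08091 I₀ · cos²(80°) = 0.00244 I₀.
Ratio = 0.00244 / 0.06068 = 0.0402.

I_new/I_old ≈ 0.0402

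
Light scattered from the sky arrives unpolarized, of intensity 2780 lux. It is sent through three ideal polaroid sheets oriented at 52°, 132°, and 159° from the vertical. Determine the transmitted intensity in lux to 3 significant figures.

I ≈ 33.3 lux

Unpolarized light through the first polarizer → I₁ = 2780 lux/2 = 1390 lux, polarized at 52°.
I₂ = I₁ · cos²(80°) = 1390 · 0.03015 = 41.91 lux.
I₃ = I₂ · cos²(27°) = 41.91 · 0.7939 = 33.27 lux.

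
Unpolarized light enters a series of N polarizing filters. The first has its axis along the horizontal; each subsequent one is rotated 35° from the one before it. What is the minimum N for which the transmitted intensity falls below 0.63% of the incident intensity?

N = 12

First polarizer halves the unpolarized light: factor 1/2.
Each further stage multiplies by cos²(35°) = 0.671.
After N polarizers: T = 0.5·0.671^(N−1). Require T < 0.0063 ⇒ N−1 > ln(0.0063/0.5)/ln(0.671) = 10.96, so N−1 ≥ 11 and N = 12.
Check: N=12 gives T = 0.006209 < 0.0063; N=11 gives T = 0.009253.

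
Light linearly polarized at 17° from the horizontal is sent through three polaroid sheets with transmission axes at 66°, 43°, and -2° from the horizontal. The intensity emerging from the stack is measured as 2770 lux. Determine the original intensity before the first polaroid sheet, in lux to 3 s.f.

By Malus's law, I₁ = I₀ cos²(66° − 17°) = I₀ cos²(49°) = 0.4304 I₀.
I₂ = I₁ cos²(43° − 66°) = 0.4304 I₀ · cos²(23°) = 0.3647 I₀.
I₃ = I₂ cos²(-2° − 43°) = 0.3647 I₀ · cos²(45°) = 0.1824 I₀.
So 2770 lux = 0.1824 I₀, giving I₀ = 2770/0.1824 = 1.519e+04 lux.

I₀ ≈ 1.52e4 lux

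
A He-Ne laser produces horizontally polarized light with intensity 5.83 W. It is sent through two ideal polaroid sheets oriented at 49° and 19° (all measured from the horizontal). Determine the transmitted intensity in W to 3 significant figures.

I ≈ 1.88 W

I₁ = 5.83 W · cos²(49°) = 2.509 W.
I₂ = I₁ · cos²(30°) = 2.509 · 0.75 = 1.882 W.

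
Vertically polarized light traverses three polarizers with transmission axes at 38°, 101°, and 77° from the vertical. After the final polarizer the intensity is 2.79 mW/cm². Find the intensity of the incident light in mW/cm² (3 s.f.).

I₀ ≈ 26.1 mW/cm²

I₁ = I₀ cos²(38° − 0°) = I₀ cos²(38°) = 0.621 I₀.
I₂ = I₁ cos²(101° − 38°) = 0.621 I₀ · cos²(63°) = 0.128 I₀.
I₃ = I₂ cos²(77° − 101°) = 0.128 I₀ · cos²(24°) = 0.1068 I₀.
So 2.79 mW/cm² = 0.1068 I₀, giving I₀ = 2.79/0.1068 = 26.12 mW/cm².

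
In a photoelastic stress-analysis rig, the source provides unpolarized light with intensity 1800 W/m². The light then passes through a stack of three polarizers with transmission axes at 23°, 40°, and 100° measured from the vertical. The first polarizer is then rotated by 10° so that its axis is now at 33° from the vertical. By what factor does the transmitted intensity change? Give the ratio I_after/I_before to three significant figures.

I_new/I_old ≈ 1.08

Before rotation:
Unpolarized light through the first polarizer → I₁ = ½ I₀, now polarized at 23°.
I₂ = I₁ cos²(40° − 23°) = 0.5 I₀ · cos²(17°) = 0.4573 I₀.
I₃ = I₂ cos²(100° − 40°) = 0.4573 I₀ · cos²(60°) = 0.1143 I₀.
After rotation:
Unpolarized light through the first polarizer → I₁ = ½ I₀, now polarized at 33°.
I₂ = I₁ cos²(40° − 33°) = 0.5 I₀ · cos²(7°) = 0.4926 I₀.
I₃ = I₂ cos²(100° − 40°) = 0.4926 I₀ · cos²(60°) = 0.1231 I₀.
Ratio = 0.1231 / 0.1143 = 1.077.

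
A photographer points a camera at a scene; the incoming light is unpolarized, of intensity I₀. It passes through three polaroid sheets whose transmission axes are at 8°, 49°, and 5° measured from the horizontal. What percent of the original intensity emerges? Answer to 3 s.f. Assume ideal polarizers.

≈ 14.7%

Unpolarized light through the first polarizer → I₁ = ½ I₀, now polarized at 8°.
I₂ = I₁ cos²(49° − 8°) = 0.5 I₀ · cos²(41°) = 0.2848 I₀.
I₃ = I₂ cos²(5° − 49°) = 0.2848 I₀ · cos²(44°) = 0.1474 I₀.
That is 14.74% of the incident intensity.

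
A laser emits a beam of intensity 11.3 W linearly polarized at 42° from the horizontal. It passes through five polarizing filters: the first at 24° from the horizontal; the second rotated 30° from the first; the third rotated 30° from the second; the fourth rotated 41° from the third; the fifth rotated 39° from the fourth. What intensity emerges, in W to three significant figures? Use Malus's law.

I ≈ 1.98 W

By Malus's law, I₁ = 11.3 W · cos²(18°) = 10.22 W.
I₂ = I₁ · cos²(30°) = 10.22 · 0.75 = 7.666 W.
I₃ = I₂ · cos²(30°) = 7.666 · 0.75 = 5.749 W.
I₄ = I₃ · cos²(41°) = 5.749 · 0.5696 = 3.275 W.
I₅ = I₄ · cos²(39°) = 3.275 · 0.604 = 1.978 W.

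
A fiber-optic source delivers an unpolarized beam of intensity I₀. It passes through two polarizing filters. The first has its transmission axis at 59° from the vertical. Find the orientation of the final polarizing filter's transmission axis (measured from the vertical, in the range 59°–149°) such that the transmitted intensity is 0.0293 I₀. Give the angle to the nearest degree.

θ ≈ 135°

Unpolarized light through the first polarizer → I₁ = ½ I₀, now polarized at 59°.
Need I₂/I₀ = 0.0293, so cos²(θ − 59°) = 0.0293 / 0.5 = 0.0586.
θ − 59° = arccos(√0.0586) = 76.0°, giving θ ≈ 59 + 76.0 = 135.0°.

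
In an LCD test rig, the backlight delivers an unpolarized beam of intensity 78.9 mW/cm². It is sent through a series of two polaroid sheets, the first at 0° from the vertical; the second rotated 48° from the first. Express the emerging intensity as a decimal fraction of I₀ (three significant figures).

I/I₀ ≈ 0.224

Unpolarized light through the first polarizer → I₁ = 78.9 mW/cm²/2 = 39.45 mW/cm², polarized at 0°.
I₂ = I₁ · cos²(48°) = 39.45 · 0.4477 = 17.66 mW/cm².
Transmitted fraction = 0.2239.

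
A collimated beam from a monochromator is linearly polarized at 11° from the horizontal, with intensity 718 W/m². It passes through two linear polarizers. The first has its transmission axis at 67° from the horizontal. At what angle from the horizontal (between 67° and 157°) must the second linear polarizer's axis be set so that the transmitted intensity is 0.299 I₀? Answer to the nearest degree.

θ ≈ 79°

I₁ = I₀ cos²(67° − 11°) = I₀ cos²(56°) = 0.3127 I₀.
Need I₂/I₀ = 0.299, so cos²(θ − 67°) = 0.299 / 0.3127 = 0.9562.
θ − 67° = arccos(√0.9562) = 12.1°, giving θ ≈ 67 + 12.1 = 79.1°.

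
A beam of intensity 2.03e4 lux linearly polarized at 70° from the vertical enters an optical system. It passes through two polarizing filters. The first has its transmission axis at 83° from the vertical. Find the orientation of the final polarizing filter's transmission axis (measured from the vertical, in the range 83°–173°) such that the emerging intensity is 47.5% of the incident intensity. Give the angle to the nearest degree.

I₁ = I₀ cos²(83° − 70°) = I₀ cos²(13°) = 0.9494 I₀.
Need I₂/I₀ = 0.475, so cos²(θ − 83°) = 0.475 / 0.9494 = 0.5003.
θ − 83° = arccos(√0.5003) = 45.0°, giving θ ≈ 83 + 45.0 = 128.0°.

θ ≈ 128°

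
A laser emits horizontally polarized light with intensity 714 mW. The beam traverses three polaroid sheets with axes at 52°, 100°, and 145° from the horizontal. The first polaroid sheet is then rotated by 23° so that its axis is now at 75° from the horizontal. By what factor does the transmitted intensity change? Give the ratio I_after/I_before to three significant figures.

I_new/I_old ≈ 0.324

Before rotation:
By Malus's law, I₁ = I₀ cos²(52° − 0°) = I₀ cos²(52°) = 0.379 I₀.
I₂ = I₁ cos²(100° − 52°) = 0.379 I₀ · cos²(48°) = 0.1697 I₀.
I₃ = I₂ cos²(145° − 100°) = 0.1697 I₀ · cos²(45°) = 0.08485 I₀.
After rotation:
I₁ = I₀ cos²(75° − 0°) = I₀ cos²(75°) = 0.06699 I₀.
I₂ = I₁ cos²(100° − 75°) = 0.06699 I₀ · cos²(25°) = 0.05502 I₀.
I₃ = I₂ cos²(145° − 100°) = 0.05502 I₀ · cos²(45°) = 0.02751 I₀.
Ratio = 0.02751 / 0.08485 = 0.3242.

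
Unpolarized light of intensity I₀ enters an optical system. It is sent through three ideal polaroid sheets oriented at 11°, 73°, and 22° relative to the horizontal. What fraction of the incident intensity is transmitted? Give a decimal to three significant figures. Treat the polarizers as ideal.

Unpolarized light through the first polarizer → I₁ = ½ I₀, now polarized at 11°.
I₂ = I₁ cos²(73° − 11°) = 0.5 I₀ · cos²(62°) = 0.1102 I₀.
I₃ = I₂ cos²(22° − 73°) = 0.1102 I₀ · cos²(51°) = 0.04364 I₀.
Transmitted fraction = 0.04364.

≈ 0.0436 I₀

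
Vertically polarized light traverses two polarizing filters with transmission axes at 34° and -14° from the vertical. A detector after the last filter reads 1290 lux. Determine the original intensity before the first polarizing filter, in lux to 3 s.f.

I₁ = I₀ cos²(34° − 0°) = I₀ cos²(34°) = 0.6873 I₀.
I₂ = I₁ cos²(-14° − 34°) = 0.6873 I₀ · cos²(48°) = 0.3077 I₀.
So 1290 lux = 0.3077 I₀, giving I₀ = 1290/0.3077 = 4192 lux.

I₀ ≈ 4190 lux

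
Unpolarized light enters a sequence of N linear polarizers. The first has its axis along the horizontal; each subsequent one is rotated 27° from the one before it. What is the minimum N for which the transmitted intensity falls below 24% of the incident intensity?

N = 5

First polarizer halves the unpolarized light: factor 1/2.
Each further stage multiplies by cos²(27°) = 0.7939.
After N polarizers: T = 0.5·0.7939^(N−1). Require T < 0.24 ⇒ N−1 > ln(0.24/0.5)/ln(0.7939) = 3.18, so N−1 ≥ 4 and N = 5.
Check: N=5 gives T = 0.1986 < 0.24; N=4 gives T = 0.2502.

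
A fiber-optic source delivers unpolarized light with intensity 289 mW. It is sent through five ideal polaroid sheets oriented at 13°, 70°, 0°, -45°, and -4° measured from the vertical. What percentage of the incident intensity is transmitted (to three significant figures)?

≈ 0.494%

Unpolarized light through the first polarizer → I₁ = 289 mW/2 = 144.5 mW, polarized at 13°.
I₂ = I₁ · cos²(57°) = 144.5 · 0.2966 = 42.86 mW.
I₃ = I₂ · cos²(70°) = 42.86 · 0.117 = 5.014 mW.
I₄ = I₃ · cos²(45°) = 5.014 · 0.5 = 2.507 mW.
I₅ = I₄ · cos²(41°) = 2.507 · 0.5696 = 1.428 mW.
That is 0.4941% of the incident intensity.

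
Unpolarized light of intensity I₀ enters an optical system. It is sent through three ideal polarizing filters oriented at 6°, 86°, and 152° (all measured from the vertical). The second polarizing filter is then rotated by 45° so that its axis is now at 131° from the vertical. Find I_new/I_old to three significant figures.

Before rotation:
Unpolarized light through the first polarizer → I₁ = ½ I₀, now polarized at 6°.
I₂ = I₁ cos²(86° − 6°) = 0.5 I₀ · cos²(80°) = 0.01508 I₀.
I₃ = I₂ cos²(152° − 86°) = 0.01508 I₀ · cos²(66°) = 0.002494 I₀.
After rotation:
Unpolarized light through the first polarizer → I₁ = ½ I₀, now polarized at 6°.
Angle between axes 1 and 2: 55°. I₂ = 0.5 I₀ · cos²(55°) = 0.1645 I₀.
I₃ = I₂ cos²(152° − 131°) = 0.1645 I₀ · cos²(21°) = 0.1434 I₀.
Ratio = 0.1434 / 0.002494 = 57.48.

I_new/I_old ≈ 57.5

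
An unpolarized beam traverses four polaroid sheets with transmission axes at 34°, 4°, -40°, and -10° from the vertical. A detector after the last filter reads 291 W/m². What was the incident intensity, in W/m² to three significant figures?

Unpolarized light through the first polarizer → I₁ = ½ I₀, now polarized at 34°.
I₂ = I₁ cos²(4° − 34°) = 0.5 I₀ · cos²(30°) = 0.375 I₀.
I₃ = I₂ cos²(-40° − 4°) = 0.375 I₀ · cos²(44°) = 0.194 I₀.
I₄ = I₃ cos²(-10° + 40°) = 0.194 I₀ · cos²(30°) = 0.1455 I₀.
So 291 W/m² = 0.1455 I₀, giving I₀ = 291/0.1455 = 2000 W/m².

I₀ ≈ 2000 W/m²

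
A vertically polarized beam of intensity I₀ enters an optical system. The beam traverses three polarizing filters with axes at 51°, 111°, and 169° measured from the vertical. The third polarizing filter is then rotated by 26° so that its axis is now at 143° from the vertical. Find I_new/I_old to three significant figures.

I_new/I_old ≈ 2.56

Before rotation:
I₁ = I₀ cos²(51° − 0°) = I₀ cos²(51°) = 0.396 I₀.
I₂ = I₁ cos²(111° − 51°) = 0.396 I₀ · cos²(60°) = 0.09901 I₀.
I₃ = I₂ cos²(169° − 111°) = 0.09901 I₀ · cos²(58°) = 0.0278 I₀.
After rotation:
I₁ = I₀ cos²(51° − 0°) = I₀ cos²(51°) = 0.396 I₀.
I₂ = I₁ cos²(111° − 51°) = 0.396 I₀ · cos²(60°) = 0.09901 I₀.
I₃ = I₂ cos²(143° − 111°) = 0.09901 I₀ · cos²(32°) = 0.07121 I₀.
Ratio = 0.07121 / 0.0278 = 2.561.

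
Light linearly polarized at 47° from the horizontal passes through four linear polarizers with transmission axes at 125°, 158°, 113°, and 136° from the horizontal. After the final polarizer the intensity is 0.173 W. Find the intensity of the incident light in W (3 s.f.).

I₁ = I₀ cos²(125° − 47°) = I₀ cos²(78°) = 0.04323 I₀.
I₂ = I₁ cos²(158° − 125°) = 0.04323 I₀ · cos²(33°) = 0.0304 I₀.
I₃ = I₂ cos²(113° − 158°) = 0.0304 I₀ · cos²(45°) = 0.0152 I₀.
I₄ = I₃ cos²(136° − 113°) = 0.0152 I₀ · cos²(23°) = 0.01288 I₀.
So 0.173 W = 0.01288 I₀, giving I₀ = 0.173/0.01288 = 13.43 W.

I₀ ≈ 13.4 W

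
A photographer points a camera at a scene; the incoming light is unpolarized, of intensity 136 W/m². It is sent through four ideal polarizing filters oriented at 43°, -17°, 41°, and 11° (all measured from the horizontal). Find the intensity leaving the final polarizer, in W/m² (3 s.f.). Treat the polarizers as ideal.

Unpolarized light through the first polarizer → I₁ = 136 W/m²/2 = 68 W/m², polarized at 43°.
I₂ = I₁ · cos²(60°) = 68 · 0.25 = 17 W/m².
I₃ = I₂ · cos²(58°) = 17 · 0.2808 = 4.774 W/m².
I₄ = I₃ · cos²(30°) = 4.774 · 0.75 = 3.58 W/m².

I ≈ 3.58 W/m²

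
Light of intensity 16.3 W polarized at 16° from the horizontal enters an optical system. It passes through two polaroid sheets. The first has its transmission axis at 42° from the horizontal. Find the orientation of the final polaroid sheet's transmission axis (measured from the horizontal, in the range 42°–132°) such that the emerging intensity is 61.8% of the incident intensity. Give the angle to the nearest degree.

I₁ = I₀ cos²(42° − 16°) = I₀ cos²(26°) = 0.8078 I₀.
Need I₂/I₀ = 0.618, so cos²(θ − 42°) = 0.618 / 0.8078 = 0.765.
θ − 42° = arccos(√0.765) = 29.0°, giving θ ≈ 42 + 29.0 = 71.0°.

θ ≈ 71°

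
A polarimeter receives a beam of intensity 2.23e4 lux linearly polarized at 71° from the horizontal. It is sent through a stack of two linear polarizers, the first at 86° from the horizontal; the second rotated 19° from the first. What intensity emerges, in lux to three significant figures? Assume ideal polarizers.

I₁ = 2.23e4 lux · cos²(15°) = 2.081e+04 lux.
I₂ = I₁ · cos²(19°) = 2.081e+04 · 0.894 = 1.86e+04 lux.

I ≈ 1.86e4 lux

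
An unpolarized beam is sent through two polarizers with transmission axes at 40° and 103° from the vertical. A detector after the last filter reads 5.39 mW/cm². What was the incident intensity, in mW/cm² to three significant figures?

Unpolarized light through the first polarizer → I₁ = ½ I₀, now polarized at 40°.
I₂ = I₁ cos²(103° − 40°) = 0.5 I₀ · cos²(63°) = 0.1031 I₀.
So 5.39 mW/cm² = 0.1031 I₀, giving I₀ = 5.39/0.1031 = 52.3 mW/cm².

I₀ ≈ 52.3 mW/cm²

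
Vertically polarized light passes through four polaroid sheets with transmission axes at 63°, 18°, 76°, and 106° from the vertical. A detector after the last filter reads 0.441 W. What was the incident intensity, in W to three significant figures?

By Malus's law, I₁ = I₀ cos²(63° − 0°) = I₀ cos²(63°) = 0.2061 I₀.
I₂ = I₁ cos²(18° − 63°) = 0.2061 I₀ · cos²(45°) = 0.1031 I₀.
I₃ = I₂ cos²(76° − 18°) = 0.1031 I₀ · cos²(58°) = 0.02894 I₀.
I₄ = I₃ cos²(106° − 76°) = 0.02894 I₀ · cos²(30°) = 0.0217 I₀.
So 0.441 W = 0.0217 I₀, giving I₀ = 0.441/0.0217 = 20.32 W.

I₀ ≈ 20.3 W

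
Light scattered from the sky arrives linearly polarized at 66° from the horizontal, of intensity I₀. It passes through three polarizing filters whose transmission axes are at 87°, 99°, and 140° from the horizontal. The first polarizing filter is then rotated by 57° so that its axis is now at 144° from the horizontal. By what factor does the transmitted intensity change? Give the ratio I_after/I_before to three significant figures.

I_new/I_old ≈ 0.0259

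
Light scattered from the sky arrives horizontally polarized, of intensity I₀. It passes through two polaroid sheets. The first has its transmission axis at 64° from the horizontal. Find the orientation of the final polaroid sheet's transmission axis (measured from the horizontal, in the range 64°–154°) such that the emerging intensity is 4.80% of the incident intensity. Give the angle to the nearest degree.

θ ≈ 124°

I₁ = I₀ cos²(64° − 0°) = I₀ cos²(64°) = 0.1922 I₀.
Need I₂/I₀ = 0.048, so cos²(θ − 64°) = 0.048 / 0.1922 = 0.2498.
θ − 64° = arccos(√0.2498) = 60.0°, giving θ ≈ 64 + 60.0 = 124.0°.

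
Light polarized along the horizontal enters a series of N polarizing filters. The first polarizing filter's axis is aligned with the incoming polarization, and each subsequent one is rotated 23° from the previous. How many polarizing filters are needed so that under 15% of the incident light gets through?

N = 13

First polarizer is aligned with the polarization: full transmission.
Each further stage multiplies by cos²(23°) = 0.8473.
After N polarizers: T = 0.8473^(N−1). Require T < 0.15 ⇒ N−1 > ln(0.15)/ln(0.8473) = 11.45, so N−1 ≥ 12 and N = 13.
Check: N=13 gives T = 0.137 < 0.15; N=12 gives T = 0.1616.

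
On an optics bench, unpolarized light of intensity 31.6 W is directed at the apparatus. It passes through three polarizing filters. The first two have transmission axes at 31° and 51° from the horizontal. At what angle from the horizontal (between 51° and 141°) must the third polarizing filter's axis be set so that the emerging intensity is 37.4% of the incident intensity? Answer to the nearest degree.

Unpolarized light through the first polarizer → I₁ = ½ I₀, now polarized at 31°.
I₂ = I₁ cos²(51° − 31°) = 0.5 I₀ · cos²(20°) = 0.4415 I₀.
Need I₃/I₀ = 0.374, so cos²(θ − 51°) = 0.374 / 0.4415 = 0.8471.
θ − 51° = arccos(√0.8471) = 23.0°, giving θ ≈ 51 + 23.0 = 74.0°.

θ ≈ 74°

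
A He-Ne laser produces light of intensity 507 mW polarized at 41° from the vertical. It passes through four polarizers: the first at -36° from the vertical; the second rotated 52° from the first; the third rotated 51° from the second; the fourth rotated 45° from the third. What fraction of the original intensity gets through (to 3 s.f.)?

I/I₀ ≈ 0.00380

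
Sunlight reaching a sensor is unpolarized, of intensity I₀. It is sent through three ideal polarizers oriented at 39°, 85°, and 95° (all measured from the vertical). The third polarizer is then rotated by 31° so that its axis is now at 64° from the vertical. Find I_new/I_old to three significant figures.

I_new/I_old ≈ 0.899

Before rotation:
Unpolarized light through the first polarizer → I₁ = ½ I₀, now polarized at 39°.
I₂ = I₁ cos²(85° − 39°) = 0.5 I₀ · cos²(46°) = 0.2413 I₀.
I₃ = I₂ cos²(95° − 85°) = 0.2413 I₀ · cos²(10°) = 0.234 I₀.
After rotation:
Unpolarized light through the first polarizer → I₁ = ½ I₀, now polarized at 39°.
I₂ = I₁ cos²(85° − 39°) = 0.5 I₀ · cos²(46°) = 0.2413 I₀.
I₃ = I₂ cos²(64° − 85°) = 0.2413 I₀ · cos²(21°) = 0.2103 I₀.
Ratio = 0.2103 / 0.234 = 0.8987.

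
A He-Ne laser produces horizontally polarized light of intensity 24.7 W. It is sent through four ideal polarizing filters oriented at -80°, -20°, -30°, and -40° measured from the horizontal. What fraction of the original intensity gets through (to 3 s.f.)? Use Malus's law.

By Malus's law, I₁ = 24.7 W · cos²(80°) = 0.7448 W.
I₂ = I₁ · cos²(60°) = 0.7448 · 0.25 = 0.1862 W.
I₃ = I₂ · cos²(10°) = 0.1862 · 0.9698 = 0.1806 W.
I₄ = I₃ · cos²(10°) = 0.1806 · 0.9698 = 0.1751 W.
Transmitted fraction = 0.007091.

I/I₀ ≈ 0.00709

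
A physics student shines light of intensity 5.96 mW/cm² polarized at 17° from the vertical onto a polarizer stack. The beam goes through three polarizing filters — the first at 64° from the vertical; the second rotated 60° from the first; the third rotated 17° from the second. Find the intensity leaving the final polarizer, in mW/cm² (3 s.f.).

I ≈ 0.634 mW/cm²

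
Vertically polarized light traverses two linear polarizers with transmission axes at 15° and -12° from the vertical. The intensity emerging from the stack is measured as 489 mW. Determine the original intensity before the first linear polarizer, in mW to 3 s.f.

I₁ = I₀ cos²(15° − 0°) = I₀ cos²(15°) = 0.933 I₀.
I₂ = I₁ cos²(-12° − 15°) = 0.933 I₀ · cos²(27°) = 0.7407 I₀.
So 489 mW = 0.7407 I₀, giving I₀ = 489/0.7407 = 660.2 mW.

I₀ ≈ 660 mW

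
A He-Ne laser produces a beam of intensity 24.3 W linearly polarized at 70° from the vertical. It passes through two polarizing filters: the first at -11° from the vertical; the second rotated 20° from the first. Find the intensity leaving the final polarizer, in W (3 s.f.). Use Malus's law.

By Malus's law, I₁ = 24.3 W · cos²(81°) = 0.5947 W.
I₂ = I₁ · cos²(20°) = 0.5947 · 0.883 = 0.5251 W.

I ≈ 0.525 W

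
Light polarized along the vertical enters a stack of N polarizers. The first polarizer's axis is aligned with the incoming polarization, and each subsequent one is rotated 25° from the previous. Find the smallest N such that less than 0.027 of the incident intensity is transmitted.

First polarizer is aligned with the polarization: full transmission.
Each further stage multiplies by cos²(25°) = 0.8214.
After N polarizers: T = 0.8214^(N−1). Require T < 0.027 ⇒ N−1 > ln(0.027)/ln(0.8214) = 18.36, so N−1 ≥ 19 and N = 20.
Check: N=20 gives T = 0.02379 < 0.027; N=19 gives T = 0.02897.

N = 20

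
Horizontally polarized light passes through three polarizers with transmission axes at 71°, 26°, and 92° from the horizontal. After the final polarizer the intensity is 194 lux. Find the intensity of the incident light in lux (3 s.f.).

I₁ = I₀ cos²(71° − 0°) = I₀ cos²(71°) = 0.106 I₀.
I₂ = I₁ cos²(26° − 71°) = 0.106 I₀ · cos²(45°) = 0.053 I₀.
I₃ = I₂ cos²(92° − 26°) = 0.053 I₀ · cos²(66°) = 0.008768 I₀.
So 194 lux = 0.008768 I₀, giving I₀ = 194/0.008768 = 2.213e+04 lux.

I₀ ≈ 2.21e4 lux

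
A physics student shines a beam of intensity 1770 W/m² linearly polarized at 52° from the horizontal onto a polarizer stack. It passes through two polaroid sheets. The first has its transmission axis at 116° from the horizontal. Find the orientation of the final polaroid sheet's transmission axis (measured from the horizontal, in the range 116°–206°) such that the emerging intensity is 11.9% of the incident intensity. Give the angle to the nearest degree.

I₁ = I₀ cos²(116° − 52°) = I₀ cos²(64°) = 0.1922 I₀.
Need I₂/I₀ = 0.119, so cos²(θ − 116°) = 0.119 / 0.1922 = 0.6192.
θ − 116° = arccos(√0.6192) = 38.1°, giving θ ≈ 116 + 38.1 = 154.1°.

θ ≈ 154°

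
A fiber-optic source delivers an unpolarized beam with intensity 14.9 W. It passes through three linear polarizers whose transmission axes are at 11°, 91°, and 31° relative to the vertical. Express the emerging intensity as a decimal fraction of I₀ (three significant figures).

Unpolarized light through the first polarizer → I₁ = 14.9 W/2 = 7.45 W, polarized at 11°.
I₂ = I₁ · cos²(80°) = 7.45 · 0.03015 = 0.2246 W.
I₃ = I₂ · cos²(60°) = 0.2246 · 0.25 = 0.05616 W.
Transmitted fraction = 0.003769.

I/I₀ ≈ 0.00377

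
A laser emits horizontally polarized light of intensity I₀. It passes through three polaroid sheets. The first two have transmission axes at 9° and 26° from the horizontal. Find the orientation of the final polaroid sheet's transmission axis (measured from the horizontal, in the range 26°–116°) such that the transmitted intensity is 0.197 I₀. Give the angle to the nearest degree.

θ ≈ 88°

By Malus's law, I₁ = I₀ cos²(9° − 0°) = I₀ cos²(9°) = 0.9755 I₀.
I₂ = I₁ cos²(26° − 9°) = 0.9755 I₀ · cos²(17°) = 0.8921 I₀.
Need I₃/I₀ = 0.197, so cos²(θ − 26°) = 0.197 / 0.8921 = 0.2208.
θ − 26° = arccos(√0.2208) = 62.0°, giving θ ≈ 26 + 62.0 = 88.0°.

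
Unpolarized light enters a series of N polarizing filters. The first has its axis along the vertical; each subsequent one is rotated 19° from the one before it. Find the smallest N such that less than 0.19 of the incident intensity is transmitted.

N = 10

First polarizer halves the unpolarized light: factor 1/2.
Each further stage multiplies by cos²(19°) = 0.894.
After N polarizers: T = 0.5·0.894^(N−1). Require T < 0.19 ⇒ N−1 > ln(0.19/0.5)/ln(0.894) = 8.64, so N−1 ≥ 9 and N = 10.
Check: N=10 gives T = 0.1824 < 0.19; N=9 gives T = 0.204.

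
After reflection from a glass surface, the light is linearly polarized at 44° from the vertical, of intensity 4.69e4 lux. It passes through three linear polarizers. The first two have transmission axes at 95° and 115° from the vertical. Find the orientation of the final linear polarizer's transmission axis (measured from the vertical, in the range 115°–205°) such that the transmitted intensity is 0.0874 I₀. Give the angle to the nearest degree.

θ ≈ 175°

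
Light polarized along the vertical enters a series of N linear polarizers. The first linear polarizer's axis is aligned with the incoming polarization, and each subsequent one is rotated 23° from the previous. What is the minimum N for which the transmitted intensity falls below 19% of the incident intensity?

N = 12

First polarizer is aligned with the polarization: full transmission.
Each further stage multiplies by cos²(23°) = 0.8473.
After N polarizers: T = 0.8473^(N−1). Require T < 0.19 ⇒ N−1 > ln(0.19)/ln(0.8473) = 10.02, so N−1 ≥ 11 and N = 12.
Check: N=12 gives T = 0.1616 < 0.19; N=11 gives T = 0.1908.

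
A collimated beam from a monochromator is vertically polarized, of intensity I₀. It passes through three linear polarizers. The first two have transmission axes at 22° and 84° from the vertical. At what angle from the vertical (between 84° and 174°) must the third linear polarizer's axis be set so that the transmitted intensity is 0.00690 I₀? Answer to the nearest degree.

By Malus's law, I₁ = I₀ cos²(22° − 0°) = I₀ cos²(22°) = 0.8597 I₀.
I₂ = I₁ cos²(84° − 22°) = 0.8597 I₀ · cos²(62°) = 0.1895 I₀.
Need I₃/I₀ = 0.0069, so cos²(θ − 84°) = 0.0069 / 0.1895 = 0.03642.
θ − 84° = arccos(√0.03642) = 79.0°, giving θ ≈ 84 + 79.0 = 163.0°.

θ ≈ 163°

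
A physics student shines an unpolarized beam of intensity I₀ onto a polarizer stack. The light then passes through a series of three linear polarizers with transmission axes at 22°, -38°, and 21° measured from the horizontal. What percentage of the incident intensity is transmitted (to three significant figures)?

≈ 3.32%

Unpolarized light through the first polarizer → I₁ = ½ I₀, now polarized at 22°.
I₂ = I₁ cos²(-38° − 22°) = 0.5 I₀ · cos²(60°) = 0.125 I₀.
I₃ = I₂ cos²(21° + 38°) = 0.125 I₀ · cos²(59°) = 0.03316 I₀.
That is 3.316% of the incident intensity.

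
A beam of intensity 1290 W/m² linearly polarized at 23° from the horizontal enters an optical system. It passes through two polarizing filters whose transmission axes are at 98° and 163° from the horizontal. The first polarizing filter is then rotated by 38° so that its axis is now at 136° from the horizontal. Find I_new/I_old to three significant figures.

I_new/I_old ≈ 10.1

Before rotation:
By Malus's law, I₁ = I₀ cos²(98° − 23°) = I₀ cos²(75°) = 0.06699 I₀.
I₂ = I₁ cos²(163° − 98°) = 0.06699 I₀ · cos²(65°) = 0.01196 I₀.
After rotation:
I₁ = I₀ cos²(136° − 23°) = I₀ cos²(67°) = 0.1527 I₀.
I₂ = I₁ cos²(163° − 136°) = 0.1527 I₀ · cos²(27°) = 0.1212 I₀.
Ratio = 0.1212 / 0.01196 = 10.13.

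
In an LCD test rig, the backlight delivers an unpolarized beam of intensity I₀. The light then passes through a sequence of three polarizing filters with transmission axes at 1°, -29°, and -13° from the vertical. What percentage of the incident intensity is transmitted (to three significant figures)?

Unpolarized light through the first polarizer → I₁ = ½ I₀, now polarized at 1°.
I₂ = I₁ cos²(-29° − 1°) = 0.5 I₀ · cos²(30°) = 0.375 I₀.
I₃ = I₂ cos²(-13° + 29°) = 0.375 I₀ · cos²(16°) = 0.3465 I₀.
That is 34.65% of the incident intensity.

≈ 34.7%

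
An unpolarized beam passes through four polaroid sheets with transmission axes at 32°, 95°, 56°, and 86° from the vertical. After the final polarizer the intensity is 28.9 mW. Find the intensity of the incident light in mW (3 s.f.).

Unpolarized light through the first polarizer → I₁ = ½ I₀, now polarized at 32°.
I₂ = I₁ cos²(95° − 32°) = 0.5 I₀ · cos²(63°) = 0.1031 I₀.
I₃ = I₂ cos²(56° − 95°) = 0.1031 I₀ · cos²(39°) = 0.06224 I₀.
I₄ = I₃ cos²(86° − 56°) = 0.06224 I₀ · cos²(30°) = 0.04668 I₀.
So 28.9 mW = 0.04668 I₀, giving I₀ = 28.9/0.04668 = 619.1 mW.

I₀ ≈ 619 mW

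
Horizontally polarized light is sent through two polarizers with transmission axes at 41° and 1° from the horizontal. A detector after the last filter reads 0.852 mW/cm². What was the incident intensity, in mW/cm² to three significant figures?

I₀ ≈ 2.55 mW/cm²

I₁ = I₀ cos²(41° − 0°) = I₀ cos²(41°) = 0.5696 I₀.
I₂ = I₁ cos²(1° − 41°) = 0.5696 I₀ · cos²(40°) = 0.3342 I₀.
So 0.852 mW/cm² = 0.3342 I₀, giving I₀ = 0.852/0.3342 = 2.549 mW/cm².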